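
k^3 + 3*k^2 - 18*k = k*(k - 3)*(k + 6)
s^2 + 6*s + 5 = (s + 1)*(s + 5)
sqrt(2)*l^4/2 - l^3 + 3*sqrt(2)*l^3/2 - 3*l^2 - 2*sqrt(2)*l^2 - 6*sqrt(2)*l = l*(l + 3)*(l - 2*sqrt(2))*(sqrt(2)*l/2 + 1)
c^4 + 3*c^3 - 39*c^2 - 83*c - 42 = (c - 6)*(c + 1)^2*(c + 7)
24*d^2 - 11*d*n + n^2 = (-8*d + n)*(-3*d + n)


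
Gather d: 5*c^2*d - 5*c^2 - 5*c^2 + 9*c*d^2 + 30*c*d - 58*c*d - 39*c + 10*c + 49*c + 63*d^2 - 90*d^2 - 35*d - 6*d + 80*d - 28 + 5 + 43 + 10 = -10*c^2 + 20*c + d^2*(9*c - 27) + d*(5*c^2 - 28*c + 39) + 30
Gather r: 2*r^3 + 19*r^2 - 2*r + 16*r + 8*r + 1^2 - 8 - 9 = 2*r^3 + 19*r^2 + 22*r - 16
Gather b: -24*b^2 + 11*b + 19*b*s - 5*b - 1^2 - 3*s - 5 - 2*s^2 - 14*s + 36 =-24*b^2 + b*(19*s + 6) - 2*s^2 - 17*s + 30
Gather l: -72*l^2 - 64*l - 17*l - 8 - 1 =-72*l^2 - 81*l - 9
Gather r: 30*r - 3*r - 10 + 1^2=27*r - 9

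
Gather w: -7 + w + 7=w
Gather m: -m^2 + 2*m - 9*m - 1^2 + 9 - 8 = -m^2 - 7*m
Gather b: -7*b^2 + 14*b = -7*b^2 + 14*b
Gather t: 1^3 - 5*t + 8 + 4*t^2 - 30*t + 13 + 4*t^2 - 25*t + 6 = 8*t^2 - 60*t + 28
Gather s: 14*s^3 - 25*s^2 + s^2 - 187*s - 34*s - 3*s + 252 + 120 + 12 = 14*s^3 - 24*s^2 - 224*s + 384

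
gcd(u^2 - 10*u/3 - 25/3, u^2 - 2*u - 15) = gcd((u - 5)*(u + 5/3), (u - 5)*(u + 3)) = u - 5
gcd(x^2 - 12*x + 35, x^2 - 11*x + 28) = x - 7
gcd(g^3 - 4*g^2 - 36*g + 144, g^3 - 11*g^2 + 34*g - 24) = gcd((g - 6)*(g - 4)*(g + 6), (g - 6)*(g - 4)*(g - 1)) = g^2 - 10*g + 24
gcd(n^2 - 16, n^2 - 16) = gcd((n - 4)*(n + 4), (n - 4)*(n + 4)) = n^2 - 16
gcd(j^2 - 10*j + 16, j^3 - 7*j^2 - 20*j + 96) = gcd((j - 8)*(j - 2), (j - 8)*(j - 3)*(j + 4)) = j - 8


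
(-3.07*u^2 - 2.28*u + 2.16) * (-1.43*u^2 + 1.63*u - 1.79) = 4.3901*u^4 - 1.7437*u^3 - 1.3099*u^2 + 7.602*u - 3.8664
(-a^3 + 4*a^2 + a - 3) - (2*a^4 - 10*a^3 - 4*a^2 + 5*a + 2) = -2*a^4 + 9*a^3 + 8*a^2 - 4*a - 5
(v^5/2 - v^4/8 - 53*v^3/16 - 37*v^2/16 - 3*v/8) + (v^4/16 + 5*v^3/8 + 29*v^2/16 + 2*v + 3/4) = v^5/2 - v^4/16 - 43*v^3/16 - v^2/2 + 13*v/8 + 3/4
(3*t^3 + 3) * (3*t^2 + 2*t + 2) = 9*t^5 + 6*t^4 + 6*t^3 + 9*t^2 + 6*t + 6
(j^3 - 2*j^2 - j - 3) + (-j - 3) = j^3 - 2*j^2 - 2*j - 6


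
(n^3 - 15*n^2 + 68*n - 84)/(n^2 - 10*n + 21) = (n^2 - 8*n + 12)/(n - 3)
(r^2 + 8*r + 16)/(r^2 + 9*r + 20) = (r + 4)/(r + 5)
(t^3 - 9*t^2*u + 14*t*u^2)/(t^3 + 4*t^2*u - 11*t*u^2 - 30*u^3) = t*(t^2 - 9*t*u + 14*u^2)/(t^3 + 4*t^2*u - 11*t*u^2 - 30*u^3)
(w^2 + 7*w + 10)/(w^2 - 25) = (w + 2)/(w - 5)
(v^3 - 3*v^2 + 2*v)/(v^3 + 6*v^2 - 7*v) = (v - 2)/(v + 7)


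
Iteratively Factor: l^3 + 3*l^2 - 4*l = (l)*(l^2 + 3*l - 4) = l*(l - 1)*(l + 4)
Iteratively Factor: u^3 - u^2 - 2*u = (u - 2)*(u^2 + u) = u*(u - 2)*(u + 1)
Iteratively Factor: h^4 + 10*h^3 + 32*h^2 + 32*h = (h + 2)*(h^3 + 8*h^2 + 16*h) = (h + 2)*(h + 4)*(h^2 + 4*h) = h*(h + 2)*(h + 4)*(h + 4)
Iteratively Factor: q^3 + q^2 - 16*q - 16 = (q + 4)*(q^2 - 3*q - 4) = (q - 4)*(q + 4)*(q + 1)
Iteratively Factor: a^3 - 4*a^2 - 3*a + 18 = (a + 2)*(a^2 - 6*a + 9) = (a - 3)*(a + 2)*(a - 3)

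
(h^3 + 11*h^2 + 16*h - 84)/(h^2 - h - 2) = (h^2 + 13*h + 42)/(h + 1)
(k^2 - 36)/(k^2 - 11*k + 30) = (k + 6)/(k - 5)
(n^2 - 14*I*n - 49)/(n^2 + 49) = (n - 7*I)/(n + 7*I)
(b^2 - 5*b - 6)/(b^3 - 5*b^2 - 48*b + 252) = (b + 1)/(b^2 + b - 42)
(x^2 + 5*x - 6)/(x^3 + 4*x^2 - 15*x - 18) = (x - 1)/(x^2 - 2*x - 3)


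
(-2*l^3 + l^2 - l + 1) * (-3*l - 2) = 6*l^4 + l^3 + l^2 - l - 2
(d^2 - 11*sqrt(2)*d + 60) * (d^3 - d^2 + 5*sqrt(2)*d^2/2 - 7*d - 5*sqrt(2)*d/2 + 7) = d^5 - 17*sqrt(2)*d^4/2 - d^4 - 2*d^3 + 17*sqrt(2)*d^3/2 + 2*d^2 + 227*sqrt(2)*d^2 - 420*d - 227*sqrt(2)*d + 420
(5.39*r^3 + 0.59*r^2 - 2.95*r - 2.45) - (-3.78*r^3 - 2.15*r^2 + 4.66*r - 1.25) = 9.17*r^3 + 2.74*r^2 - 7.61*r - 1.2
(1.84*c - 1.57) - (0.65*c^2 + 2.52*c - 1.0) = -0.65*c^2 - 0.68*c - 0.57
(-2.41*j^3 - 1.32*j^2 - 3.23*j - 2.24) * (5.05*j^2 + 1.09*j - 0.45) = -12.1705*j^5 - 9.2929*j^4 - 16.6658*j^3 - 14.2387*j^2 - 0.9881*j + 1.008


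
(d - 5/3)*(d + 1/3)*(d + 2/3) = d^3 - 2*d^2/3 - 13*d/9 - 10/27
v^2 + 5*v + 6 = (v + 2)*(v + 3)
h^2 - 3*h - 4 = (h - 4)*(h + 1)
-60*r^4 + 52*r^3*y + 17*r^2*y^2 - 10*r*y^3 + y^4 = (-6*r + y)*(-5*r + y)*(-r + y)*(2*r + y)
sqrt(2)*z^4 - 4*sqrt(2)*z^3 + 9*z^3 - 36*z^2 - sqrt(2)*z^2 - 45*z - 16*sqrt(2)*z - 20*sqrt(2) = (z - 5)*(z + 1)*(z + 4*sqrt(2))*(sqrt(2)*z + 1)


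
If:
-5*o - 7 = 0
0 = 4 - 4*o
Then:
No Solution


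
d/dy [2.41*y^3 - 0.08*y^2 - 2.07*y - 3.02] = 7.23*y^2 - 0.16*y - 2.07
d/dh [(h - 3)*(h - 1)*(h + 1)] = 3*h^2 - 6*h - 1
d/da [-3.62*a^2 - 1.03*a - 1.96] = -7.24*a - 1.03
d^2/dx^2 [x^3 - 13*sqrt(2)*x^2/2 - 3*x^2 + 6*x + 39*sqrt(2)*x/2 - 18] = 6*x - 13*sqrt(2) - 6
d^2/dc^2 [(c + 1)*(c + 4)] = 2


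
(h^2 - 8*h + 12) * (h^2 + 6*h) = h^4 - 2*h^3 - 36*h^2 + 72*h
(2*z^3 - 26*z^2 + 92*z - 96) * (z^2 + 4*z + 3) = 2*z^5 - 18*z^4 - 6*z^3 + 194*z^2 - 108*z - 288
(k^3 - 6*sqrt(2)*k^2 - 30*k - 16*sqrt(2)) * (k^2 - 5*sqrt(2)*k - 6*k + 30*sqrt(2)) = k^5 - 11*sqrt(2)*k^4 - 6*k^4 + 30*k^3 + 66*sqrt(2)*k^3 - 180*k^2 + 134*sqrt(2)*k^2 - 804*sqrt(2)*k + 160*k - 960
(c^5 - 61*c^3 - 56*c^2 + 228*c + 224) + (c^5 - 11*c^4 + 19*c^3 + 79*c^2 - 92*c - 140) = 2*c^5 - 11*c^4 - 42*c^3 + 23*c^2 + 136*c + 84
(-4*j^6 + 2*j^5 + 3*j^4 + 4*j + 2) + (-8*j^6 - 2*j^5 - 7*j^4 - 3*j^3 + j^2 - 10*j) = -12*j^6 - 4*j^4 - 3*j^3 + j^2 - 6*j + 2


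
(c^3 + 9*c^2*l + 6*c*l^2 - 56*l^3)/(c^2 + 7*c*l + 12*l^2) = (c^2 + 5*c*l - 14*l^2)/(c + 3*l)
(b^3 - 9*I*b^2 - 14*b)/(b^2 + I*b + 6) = b*(b - 7*I)/(b + 3*I)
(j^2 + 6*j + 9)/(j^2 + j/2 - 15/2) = 2*(j + 3)/(2*j - 5)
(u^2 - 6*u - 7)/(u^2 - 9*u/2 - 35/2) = 2*(u + 1)/(2*u + 5)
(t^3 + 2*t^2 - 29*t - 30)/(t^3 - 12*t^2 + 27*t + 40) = (t + 6)/(t - 8)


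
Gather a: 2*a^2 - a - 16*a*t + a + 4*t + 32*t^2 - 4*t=2*a^2 - 16*a*t + 32*t^2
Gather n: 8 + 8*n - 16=8*n - 8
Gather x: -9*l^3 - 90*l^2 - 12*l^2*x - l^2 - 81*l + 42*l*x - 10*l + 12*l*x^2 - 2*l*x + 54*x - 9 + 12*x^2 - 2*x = -9*l^3 - 91*l^2 - 91*l + x^2*(12*l + 12) + x*(-12*l^2 + 40*l + 52) - 9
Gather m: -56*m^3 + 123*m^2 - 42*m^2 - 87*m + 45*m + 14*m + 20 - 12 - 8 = -56*m^3 + 81*m^2 - 28*m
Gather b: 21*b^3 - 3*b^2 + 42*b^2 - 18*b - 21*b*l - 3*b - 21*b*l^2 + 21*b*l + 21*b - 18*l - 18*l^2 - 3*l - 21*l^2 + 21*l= 21*b^3 + 39*b^2 - 21*b*l^2 - 39*l^2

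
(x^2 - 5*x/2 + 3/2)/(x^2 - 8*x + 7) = (x - 3/2)/(x - 7)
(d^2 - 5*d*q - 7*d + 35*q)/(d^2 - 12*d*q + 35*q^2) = (7 - d)/(-d + 7*q)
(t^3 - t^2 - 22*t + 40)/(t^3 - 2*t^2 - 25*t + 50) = (t - 4)/(t - 5)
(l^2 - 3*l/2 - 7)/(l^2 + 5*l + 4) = (l^2 - 3*l/2 - 7)/(l^2 + 5*l + 4)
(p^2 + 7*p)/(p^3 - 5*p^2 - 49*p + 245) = p/(p^2 - 12*p + 35)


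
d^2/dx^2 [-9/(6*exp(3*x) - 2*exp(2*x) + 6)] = 9*(-2*(9*exp(x) - 2)^2*exp(2*x) + (27*exp(x) - 4)*(3*exp(3*x) - exp(2*x) + 3))*exp(2*x)/(2*(3*exp(3*x) - exp(2*x) + 3)^3)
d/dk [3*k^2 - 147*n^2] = 6*k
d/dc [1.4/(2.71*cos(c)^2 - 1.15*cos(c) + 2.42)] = (7.588*cos(c) - 1.61)*sin(c)/(2.71*cos(c)^2 - 1.15*cos(c) + 2.42)^2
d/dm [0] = 0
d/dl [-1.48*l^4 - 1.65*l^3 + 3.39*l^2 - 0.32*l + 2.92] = -5.92*l^3 - 4.95*l^2 + 6.78*l - 0.32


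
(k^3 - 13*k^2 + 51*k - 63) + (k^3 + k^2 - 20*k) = 2*k^3 - 12*k^2 + 31*k - 63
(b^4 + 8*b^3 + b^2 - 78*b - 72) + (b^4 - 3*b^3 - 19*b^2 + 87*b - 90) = 2*b^4 + 5*b^3 - 18*b^2 + 9*b - 162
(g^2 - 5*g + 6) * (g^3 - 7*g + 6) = g^5 - 5*g^4 - g^3 + 41*g^2 - 72*g + 36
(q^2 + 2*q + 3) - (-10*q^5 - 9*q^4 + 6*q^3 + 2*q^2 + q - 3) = 10*q^5 + 9*q^4 - 6*q^3 - q^2 + q + 6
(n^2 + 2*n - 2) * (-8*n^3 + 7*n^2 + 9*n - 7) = -8*n^5 - 9*n^4 + 39*n^3 - 3*n^2 - 32*n + 14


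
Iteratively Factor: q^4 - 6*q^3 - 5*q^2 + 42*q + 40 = (q - 4)*(q^3 - 2*q^2 - 13*q - 10) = (q - 5)*(q - 4)*(q^2 + 3*q + 2) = (q - 5)*(q - 4)*(q + 2)*(q + 1)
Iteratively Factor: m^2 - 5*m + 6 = (m - 2)*(m - 3)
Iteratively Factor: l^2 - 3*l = (l)*(l - 3)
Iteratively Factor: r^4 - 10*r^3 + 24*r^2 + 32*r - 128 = (r + 2)*(r^3 - 12*r^2 + 48*r - 64) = (r - 4)*(r + 2)*(r^2 - 8*r + 16) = (r - 4)^2*(r + 2)*(r - 4)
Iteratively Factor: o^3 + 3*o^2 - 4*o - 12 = (o - 2)*(o^2 + 5*o + 6) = (o - 2)*(o + 2)*(o + 3)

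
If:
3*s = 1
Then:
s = 1/3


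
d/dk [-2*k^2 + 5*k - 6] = 5 - 4*k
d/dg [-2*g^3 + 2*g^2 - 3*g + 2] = -6*g^2 + 4*g - 3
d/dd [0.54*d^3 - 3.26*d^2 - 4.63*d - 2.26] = 1.62*d^2 - 6.52*d - 4.63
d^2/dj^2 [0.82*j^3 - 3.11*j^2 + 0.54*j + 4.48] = 4.92*j - 6.22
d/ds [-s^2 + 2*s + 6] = 2 - 2*s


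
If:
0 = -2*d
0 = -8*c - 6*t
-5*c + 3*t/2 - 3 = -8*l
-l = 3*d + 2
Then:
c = -19/7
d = 0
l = -2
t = 76/21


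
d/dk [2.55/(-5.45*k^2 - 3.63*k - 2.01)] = (27.795*k + 9.2565)/(5.45*k^2 + 3.63*k + 2.01)^2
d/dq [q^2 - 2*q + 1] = 2*q - 2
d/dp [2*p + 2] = 2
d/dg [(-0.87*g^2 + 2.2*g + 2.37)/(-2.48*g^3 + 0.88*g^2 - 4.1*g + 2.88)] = (-2.1576*g^4 + 10.912*g^3 + 19.2638*g^2 - 9.1824*g + 16.053)/(6.1504*g^6 - 4.3648*g^5 + 21.1104*g^4 - 21.5008*g^3 + 21.8788*g^2 - 23.616*g + 8.2944)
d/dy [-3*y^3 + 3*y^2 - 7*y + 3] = -9*y^2 + 6*y - 7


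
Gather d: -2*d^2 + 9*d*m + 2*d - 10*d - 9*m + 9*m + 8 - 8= -2*d^2 + d*(9*m - 8)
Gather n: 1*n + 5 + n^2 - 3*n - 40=n^2 - 2*n - 35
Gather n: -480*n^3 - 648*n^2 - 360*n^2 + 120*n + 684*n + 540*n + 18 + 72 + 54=-480*n^3 - 1008*n^2 + 1344*n + 144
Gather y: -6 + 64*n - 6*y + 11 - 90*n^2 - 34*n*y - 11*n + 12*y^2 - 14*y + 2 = -90*n^2 + 53*n + 12*y^2 + y*(-34*n - 20) + 7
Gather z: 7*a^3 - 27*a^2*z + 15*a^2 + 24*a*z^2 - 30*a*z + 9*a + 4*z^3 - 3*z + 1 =7*a^3 + 15*a^2 + 24*a*z^2 + 9*a + 4*z^3 + z*(-27*a^2 - 30*a - 3) + 1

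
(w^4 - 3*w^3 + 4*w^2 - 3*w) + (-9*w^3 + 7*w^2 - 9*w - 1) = w^4 - 12*w^3 + 11*w^2 - 12*w - 1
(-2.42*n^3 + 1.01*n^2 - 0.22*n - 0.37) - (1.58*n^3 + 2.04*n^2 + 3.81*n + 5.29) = -4.0*n^3 - 1.03*n^2 - 4.03*n - 5.66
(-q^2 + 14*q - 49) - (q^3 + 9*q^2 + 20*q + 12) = -q^3 - 10*q^2 - 6*q - 61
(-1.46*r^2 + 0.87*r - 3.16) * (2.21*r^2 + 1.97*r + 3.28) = -3.2266*r^4 - 0.9535*r^3 - 10.0585*r^2 - 3.3716*r - 10.3648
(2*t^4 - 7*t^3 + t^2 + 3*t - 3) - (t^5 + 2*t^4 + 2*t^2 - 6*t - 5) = -t^5 - 7*t^3 - t^2 + 9*t + 2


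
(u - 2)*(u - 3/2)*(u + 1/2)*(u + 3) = u^4 - 31*u^2/4 + 21*u/4 + 9/2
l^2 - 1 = (l - 1)*(l + 1)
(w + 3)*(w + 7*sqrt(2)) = w^2 + 3*w + 7*sqrt(2)*w + 21*sqrt(2)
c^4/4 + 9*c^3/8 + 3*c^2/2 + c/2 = c*(c/4 + 1/2)*(c + 1/2)*(c + 2)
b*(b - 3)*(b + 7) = b^3 + 4*b^2 - 21*b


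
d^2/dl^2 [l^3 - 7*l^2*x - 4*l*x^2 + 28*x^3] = 6*l - 14*x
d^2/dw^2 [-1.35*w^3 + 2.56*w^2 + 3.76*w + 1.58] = 5.12 - 8.1*w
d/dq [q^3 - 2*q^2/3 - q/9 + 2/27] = 3*q^2 - 4*q/3 - 1/9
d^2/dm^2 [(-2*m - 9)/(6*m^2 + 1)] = 36*(-4*m^3 - 54*m^2 + 2*m + 3)/(216*m^6 + 108*m^4 + 18*m^2 + 1)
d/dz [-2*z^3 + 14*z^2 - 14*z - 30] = -6*z^2 + 28*z - 14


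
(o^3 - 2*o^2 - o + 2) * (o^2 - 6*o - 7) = o^5 - 8*o^4 + 4*o^3 + 22*o^2 - 5*o - 14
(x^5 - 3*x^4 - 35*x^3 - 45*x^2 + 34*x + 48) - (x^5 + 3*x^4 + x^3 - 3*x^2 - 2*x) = -6*x^4 - 36*x^3 - 42*x^2 + 36*x + 48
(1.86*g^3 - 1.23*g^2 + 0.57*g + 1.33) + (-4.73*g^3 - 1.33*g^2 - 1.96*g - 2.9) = -2.87*g^3 - 2.56*g^2 - 1.39*g - 1.57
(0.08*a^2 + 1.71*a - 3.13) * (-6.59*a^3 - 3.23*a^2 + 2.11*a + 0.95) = -0.5272*a^5 - 11.5273*a^4 + 15.2722*a^3 + 13.794*a^2 - 4.9798*a - 2.9735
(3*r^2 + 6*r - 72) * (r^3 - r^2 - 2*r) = 3*r^5 + 3*r^4 - 84*r^3 + 60*r^2 + 144*r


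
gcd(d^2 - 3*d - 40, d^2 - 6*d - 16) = d - 8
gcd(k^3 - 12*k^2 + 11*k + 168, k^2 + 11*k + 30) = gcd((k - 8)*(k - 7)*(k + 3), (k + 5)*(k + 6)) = 1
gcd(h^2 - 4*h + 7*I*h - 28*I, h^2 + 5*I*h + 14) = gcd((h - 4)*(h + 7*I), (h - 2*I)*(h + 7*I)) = h + 7*I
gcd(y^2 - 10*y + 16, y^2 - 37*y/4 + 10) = y - 8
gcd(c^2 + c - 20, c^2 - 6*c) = 1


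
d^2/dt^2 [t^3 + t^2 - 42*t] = 6*t + 2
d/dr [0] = 0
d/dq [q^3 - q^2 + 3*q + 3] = 3*q^2 - 2*q + 3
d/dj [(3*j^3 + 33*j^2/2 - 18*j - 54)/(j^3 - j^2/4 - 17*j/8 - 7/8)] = 12*(-92*j^4 + 124*j^3 + 611*j^2 - 298*j - 528)/(64*j^6 - 32*j^5 - 268*j^4 - 44*j^3 + 317*j^2 + 238*j + 49)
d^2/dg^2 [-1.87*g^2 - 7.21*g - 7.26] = -3.74000000000000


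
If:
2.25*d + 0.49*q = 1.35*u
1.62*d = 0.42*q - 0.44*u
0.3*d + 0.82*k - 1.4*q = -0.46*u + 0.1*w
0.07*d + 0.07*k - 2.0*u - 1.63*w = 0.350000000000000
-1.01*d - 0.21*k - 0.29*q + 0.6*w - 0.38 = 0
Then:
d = -0.05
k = -0.65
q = -0.49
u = -0.27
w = 0.08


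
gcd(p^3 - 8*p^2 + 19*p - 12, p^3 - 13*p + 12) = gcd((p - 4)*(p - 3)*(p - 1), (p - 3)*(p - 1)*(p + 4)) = p^2 - 4*p + 3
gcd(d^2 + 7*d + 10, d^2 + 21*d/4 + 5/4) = d + 5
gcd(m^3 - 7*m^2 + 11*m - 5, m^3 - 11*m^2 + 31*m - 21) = m - 1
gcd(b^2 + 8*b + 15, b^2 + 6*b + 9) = b + 3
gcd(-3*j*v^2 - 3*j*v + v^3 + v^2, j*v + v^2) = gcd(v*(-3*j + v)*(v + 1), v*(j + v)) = v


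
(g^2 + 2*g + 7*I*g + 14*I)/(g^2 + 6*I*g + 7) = (g + 2)/(g - I)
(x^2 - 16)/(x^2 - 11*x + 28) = (x + 4)/(x - 7)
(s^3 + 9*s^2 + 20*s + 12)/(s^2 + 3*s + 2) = s + 6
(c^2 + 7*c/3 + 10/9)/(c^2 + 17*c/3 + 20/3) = (c + 2/3)/(c + 4)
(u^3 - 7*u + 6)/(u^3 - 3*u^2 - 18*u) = (u^2 - 3*u + 2)/(u*(u - 6))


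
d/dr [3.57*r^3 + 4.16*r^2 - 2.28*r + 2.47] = 10.71*r^2 + 8.32*r - 2.28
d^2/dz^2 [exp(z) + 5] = exp(z)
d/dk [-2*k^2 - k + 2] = -4*k - 1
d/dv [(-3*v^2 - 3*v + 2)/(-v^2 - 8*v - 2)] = (21*v^2 + 16*v + 22)/(v^4 + 16*v^3 + 68*v^2 + 32*v + 4)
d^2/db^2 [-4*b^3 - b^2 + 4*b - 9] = -24*b - 2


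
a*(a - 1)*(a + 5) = a^3 + 4*a^2 - 5*a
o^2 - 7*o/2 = o*(o - 7/2)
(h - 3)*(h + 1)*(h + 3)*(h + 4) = h^4 + 5*h^3 - 5*h^2 - 45*h - 36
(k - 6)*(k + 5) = k^2 - k - 30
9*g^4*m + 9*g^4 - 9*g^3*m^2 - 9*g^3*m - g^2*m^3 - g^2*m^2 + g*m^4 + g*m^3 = (-3*g + m)*(-g + m)*(3*g + m)*(g*m + g)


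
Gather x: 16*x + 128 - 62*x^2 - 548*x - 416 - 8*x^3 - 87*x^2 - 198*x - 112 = -8*x^3 - 149*x^2 - 730*x - 400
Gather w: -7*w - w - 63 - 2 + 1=-8*w - 64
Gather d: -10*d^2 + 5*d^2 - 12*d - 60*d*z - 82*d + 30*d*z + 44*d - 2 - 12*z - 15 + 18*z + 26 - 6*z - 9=-5*d^2 + d*(-30*z - 50)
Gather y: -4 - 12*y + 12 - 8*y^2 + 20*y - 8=-8*y^2 + 8*y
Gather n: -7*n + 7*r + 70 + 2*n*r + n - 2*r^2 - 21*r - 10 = n*(2*r - 6) - 2*r^2 - 14*r + 60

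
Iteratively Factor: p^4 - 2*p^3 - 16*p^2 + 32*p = (p + 4)*(p^3 - 6*p^2 + 8*p) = p*(p + 4)*(p^2 - 6*p + 8) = p*(p - 2)*(p + 4)*(p - 4)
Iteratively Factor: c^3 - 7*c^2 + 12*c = (c - 4)*(c^2 - 3*c) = c*(c - 4)*(c - 3)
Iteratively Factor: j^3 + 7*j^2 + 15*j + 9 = (j + 3)*(j^2 + 4*j + 3) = (j + 3)^2*(j + 1)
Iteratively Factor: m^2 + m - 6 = (m + 3)*(m - 2)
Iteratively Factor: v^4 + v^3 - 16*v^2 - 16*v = (v + 1)*(v^3 - 16*v) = (v + 1)*(v + 4)*(v^2 - 4*v) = v*(v + 1)*(v + 4)*(v - 4)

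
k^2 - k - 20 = (k - 5)*(k + 4)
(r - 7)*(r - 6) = r^2 - 13*r + 42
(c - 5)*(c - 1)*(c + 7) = c^3 + c^2 - 37*c + 35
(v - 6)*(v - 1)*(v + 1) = v^3 - 6*v^2 - v + 6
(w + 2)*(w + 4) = w^2 + 6*w + 8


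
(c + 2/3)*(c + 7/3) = c^2 + 3*c + 14/9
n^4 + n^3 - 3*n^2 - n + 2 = (n - 1)^2*(n + 1)*(n + 2)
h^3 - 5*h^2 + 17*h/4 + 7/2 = (h - 7/2)*(h - 2)*(h + 1/2)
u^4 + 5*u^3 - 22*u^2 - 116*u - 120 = (u - 5)*(u + 2)^2*(u + 6)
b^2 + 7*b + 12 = (b + 3)*(b + 4)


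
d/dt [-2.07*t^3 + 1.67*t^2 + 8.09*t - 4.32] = -6.21*t^2 + 3.34*t + 8.09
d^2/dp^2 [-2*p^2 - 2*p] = -4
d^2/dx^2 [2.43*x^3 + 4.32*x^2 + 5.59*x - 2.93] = 14.58*x + 8.64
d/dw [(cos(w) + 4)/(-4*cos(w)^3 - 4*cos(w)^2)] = (2*sin(w)^2 - 13*cos(w) - 10)*sin(w)/(4*(cos(w) + 1)^2*cos(w)^3)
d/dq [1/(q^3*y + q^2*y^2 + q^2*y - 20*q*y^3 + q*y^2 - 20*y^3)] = (-3*q^2 - 2*q*y - 2*q + 20*y^2 - y)/(y*(q^3 + q^2*y + q^2 - 20*q*y^2 + q*y - 20*y^2)^2)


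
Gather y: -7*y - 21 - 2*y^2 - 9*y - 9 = -2*y^2 - 16*y - 30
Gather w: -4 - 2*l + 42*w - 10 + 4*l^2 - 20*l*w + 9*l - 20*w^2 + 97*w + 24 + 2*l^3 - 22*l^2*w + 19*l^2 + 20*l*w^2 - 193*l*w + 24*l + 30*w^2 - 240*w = 2*l^3 + 23*l^2 + 31*l + w^2*(20*l + 10) + w*(-22*l^2 - 213*l - 101) + 10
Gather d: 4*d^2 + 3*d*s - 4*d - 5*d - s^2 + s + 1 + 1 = 4*d^2 + d*(3*s - 9) - s^2 + s + 2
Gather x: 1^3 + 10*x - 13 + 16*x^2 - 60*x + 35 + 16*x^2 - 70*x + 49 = 32*x^2 - 120*x + 72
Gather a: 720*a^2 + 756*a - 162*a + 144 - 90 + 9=720*a^2 + 594*a + 63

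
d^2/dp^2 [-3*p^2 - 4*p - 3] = -6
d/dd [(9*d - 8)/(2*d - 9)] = -65/(2*d - 9)^2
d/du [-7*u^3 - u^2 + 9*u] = -21*u^2 - 2*u + 9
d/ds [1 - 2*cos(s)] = 2*sin(s)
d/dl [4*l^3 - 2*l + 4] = 12*l^2 - 2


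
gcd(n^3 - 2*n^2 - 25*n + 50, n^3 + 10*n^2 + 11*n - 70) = n^2 + 3*n - 10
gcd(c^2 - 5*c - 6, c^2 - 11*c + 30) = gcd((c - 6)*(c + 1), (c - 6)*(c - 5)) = c - 6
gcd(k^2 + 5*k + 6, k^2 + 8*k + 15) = k + 3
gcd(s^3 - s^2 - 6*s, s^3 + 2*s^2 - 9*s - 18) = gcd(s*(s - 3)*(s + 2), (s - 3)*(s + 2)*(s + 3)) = s^2 - s - 6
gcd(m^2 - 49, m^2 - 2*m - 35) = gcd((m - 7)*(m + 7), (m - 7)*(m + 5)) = m - 7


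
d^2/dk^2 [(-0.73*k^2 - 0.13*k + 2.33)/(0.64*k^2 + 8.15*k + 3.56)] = (7.508864*k^3 + 15.7056*k^2 + 74.696832*k + 287.95169)/(0.262144*k^6 + 10.01472*k^5 + 131.905728*k^4 + 652.757135*k^3 + 733.725612*k^2 + 309.86952*k + 45.118016)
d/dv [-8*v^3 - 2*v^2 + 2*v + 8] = -24*v^2 - 4*v + 2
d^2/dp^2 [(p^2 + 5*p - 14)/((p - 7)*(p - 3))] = 10*(3*p^3 - 21*p^2 + 21*p + 77)/(p^6 - 30*p^5 + 363*p^4 - 2260*p^3 + 7623*p^2 - 13230*p + 9261)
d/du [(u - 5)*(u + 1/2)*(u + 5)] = 3*u^2 + u - 25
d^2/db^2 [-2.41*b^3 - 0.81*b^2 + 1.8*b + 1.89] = -14.46*b - 1.62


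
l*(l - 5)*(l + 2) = l^3 - 3*l^2 - 10*l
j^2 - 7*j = j*(j - 7)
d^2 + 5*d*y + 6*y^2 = (d + 2*y)*(d + 3*y)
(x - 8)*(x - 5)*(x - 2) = x^3 - 15*x^2 + 66*x - 80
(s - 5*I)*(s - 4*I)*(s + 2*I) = s^3 - 7*I*s^2 - 2*s - 40*I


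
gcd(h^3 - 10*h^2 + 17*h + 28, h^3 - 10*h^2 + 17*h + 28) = h^3 - 10*h^2 + 17*h + 28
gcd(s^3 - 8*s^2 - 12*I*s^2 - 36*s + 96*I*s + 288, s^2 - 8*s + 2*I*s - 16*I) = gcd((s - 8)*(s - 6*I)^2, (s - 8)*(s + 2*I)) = s - 8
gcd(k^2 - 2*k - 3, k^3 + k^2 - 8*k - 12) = k - 3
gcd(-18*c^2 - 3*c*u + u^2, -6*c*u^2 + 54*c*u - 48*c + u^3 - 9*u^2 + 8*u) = -6*c + u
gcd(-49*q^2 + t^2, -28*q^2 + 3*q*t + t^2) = 7*q + t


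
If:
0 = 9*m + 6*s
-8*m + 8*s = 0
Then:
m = 0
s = 0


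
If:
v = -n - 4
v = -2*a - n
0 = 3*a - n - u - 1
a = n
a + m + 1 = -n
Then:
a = 2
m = -5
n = 2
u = 3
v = -6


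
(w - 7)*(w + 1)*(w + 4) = w^3 - 2*w^2 - 31*w - 28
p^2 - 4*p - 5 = (p - 5)*(p + 1)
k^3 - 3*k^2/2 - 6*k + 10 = (k - 2)^2*(k + 5/2)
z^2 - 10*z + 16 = (z - 8)*(z - 2)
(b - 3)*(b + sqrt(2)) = b^2 - 3*b + sqrt(2)*b - 3*sqrt(2)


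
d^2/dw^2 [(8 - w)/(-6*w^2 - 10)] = 3*(12*w^2*(w - 8) + (8 - 3*w)*(3*w^2 + 5))/(3*w^2 + 5)^3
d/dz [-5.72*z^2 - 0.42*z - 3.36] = -11.44*z - 0.42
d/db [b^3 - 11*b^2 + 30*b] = 3*b^2 - 22*b + 30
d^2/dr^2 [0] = 0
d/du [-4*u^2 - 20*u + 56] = -8*u - 20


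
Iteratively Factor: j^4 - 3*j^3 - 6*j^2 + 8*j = (j + 2)*(j^3 - 5*j^2 + 4*j) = (j - 4)*(j + 2)*(j^2 - j) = j*(j - 4)*(j + 2)*(j - 1)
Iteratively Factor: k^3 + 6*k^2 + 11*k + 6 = (k + 3)*(k^2 + 3*k + 2) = (k + 1)*(k + 3)*(k + 2)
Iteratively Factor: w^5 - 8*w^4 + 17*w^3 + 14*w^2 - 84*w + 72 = (w - 3)*(w^4 - 5*w^3 + 2*w^2 + 20*w - 24) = (w - 3)*(w - 2)*(w^3 - 3*w^2 - 4*w + 12) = (w - 3)^2*(w - 2)*(w^2 - 4) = (w - 3)^2*(w - 2)*(w + 2)*(w - 2)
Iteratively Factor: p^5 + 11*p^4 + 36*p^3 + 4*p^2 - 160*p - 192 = (p + 2)*(p^4 + 9*p^3 + 18*p^2 - 32*p - 96) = (p + 2)*(p + 3)*(p^3 + 6*p^2 - 32) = (p - 2)*(p + 2)*(p + 3)*(p^2 + 8*p + 16) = (p - 2)*(p + 2)*(p + 3)*(p + 4)*(p + 4)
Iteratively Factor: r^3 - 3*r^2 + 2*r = (r - 2)*(r^2 - r) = r*(r - 2)*(r - 1)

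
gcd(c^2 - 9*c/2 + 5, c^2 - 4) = c - 2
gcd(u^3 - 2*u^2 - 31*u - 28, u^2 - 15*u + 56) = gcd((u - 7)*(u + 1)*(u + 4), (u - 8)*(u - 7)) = u - 7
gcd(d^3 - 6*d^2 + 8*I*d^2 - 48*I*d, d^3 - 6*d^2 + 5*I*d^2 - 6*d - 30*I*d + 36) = d - 6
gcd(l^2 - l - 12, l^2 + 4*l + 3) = l + 3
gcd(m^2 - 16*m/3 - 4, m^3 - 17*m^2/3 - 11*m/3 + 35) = 1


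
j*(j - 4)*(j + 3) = j^3 - j^2 - 12*j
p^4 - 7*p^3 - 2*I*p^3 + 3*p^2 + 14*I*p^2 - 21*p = p*(p - 7)*(p - 3*I)*(p + I)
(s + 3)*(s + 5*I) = s^2 + 3*s + 5*I*s + 15*I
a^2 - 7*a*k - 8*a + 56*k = (a - 8)*(a - 7*k)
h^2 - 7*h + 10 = (h - 5)*(h - 2)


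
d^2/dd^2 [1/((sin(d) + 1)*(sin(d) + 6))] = (-4*sin(d)^3 - 17*sin(d)^2 - 2*sin(d) + 86)/((sin(d) + 1)^2*(sin(d) + 6)^3)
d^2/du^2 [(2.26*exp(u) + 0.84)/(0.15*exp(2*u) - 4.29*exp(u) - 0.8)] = (0.05085*exp(4*u) + 1.52991*exp(3*u) + 0.0055799999999806*exp(2*u) + 8.106324*exp(u) - 1.43648)*exp(u)/(0.003375*exp(6*u) - 0.289575*exp(5*u) + 8.227845*exp(4*u) - 75.864789*exp(3*u) - 43.88184*exp(2*u) - 8.2368*exp(u) - 0.512)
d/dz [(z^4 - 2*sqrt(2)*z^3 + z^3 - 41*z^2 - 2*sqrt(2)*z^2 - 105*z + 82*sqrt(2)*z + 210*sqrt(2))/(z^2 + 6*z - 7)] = (2*z^5 - 2*sqrt(2)*z^4 + 19*z^4 - 24*sqrt(2)*z^3 - 16*z^3 - 162*z^2 - 52*sqrt(2)*z^2 - 392*sqrt(2)*z + 574*z - 1834*sqrt(2) + 735)/(z^4 + 12*z^3 + 22*z^2 - 84*z + 49)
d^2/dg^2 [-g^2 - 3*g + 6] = -2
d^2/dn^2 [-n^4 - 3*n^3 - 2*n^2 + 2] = -12*n^2 - 18*n - 4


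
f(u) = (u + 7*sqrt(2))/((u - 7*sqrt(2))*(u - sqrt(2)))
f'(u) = 1/((u - 7*sqrt(2))*(u - sqrt(2))) - (u + 7*sqrt(2))/((u - 7*sqrt(2))*(u - sqrt(2))^2) - (u + 7*sqrt(2))/((u - 7*sqrt(2))^2*(u - sqrt(2))) = (-u^2 - 14*sqrt(2)*u + 126)/(u^4 - 16*sqrt(2)*u^3 + 156*u^2 - 224*sqrt(2)*u + 196)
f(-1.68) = 0.23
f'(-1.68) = 0.12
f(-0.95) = 0.35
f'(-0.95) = 0.22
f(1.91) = -2.98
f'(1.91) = 5.39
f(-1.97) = 0.20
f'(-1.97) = 0.10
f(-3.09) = 0.12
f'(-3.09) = 0.05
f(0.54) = 1.28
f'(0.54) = 1.72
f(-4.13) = 0.07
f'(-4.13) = 0.03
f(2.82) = -1.28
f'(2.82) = 0.63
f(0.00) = 0.71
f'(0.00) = 0.64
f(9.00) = -2.77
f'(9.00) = -2.86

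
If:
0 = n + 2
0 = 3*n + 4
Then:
No Solution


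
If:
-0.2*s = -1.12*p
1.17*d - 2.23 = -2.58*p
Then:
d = 1.90598290598291 - 0.393772893772894*s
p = 0.178571428571429*s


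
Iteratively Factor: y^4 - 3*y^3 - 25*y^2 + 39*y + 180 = (y - 4)*(y^3 + y^2 - 21*y - 45) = (y - 4)*(y + 3)*(y^2 - 2*y - 15) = (y - 5)*(y - 4)*(y + 3)*(y + 3)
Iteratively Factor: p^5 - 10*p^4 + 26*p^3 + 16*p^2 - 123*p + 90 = (p - 5)*(p^4 - 5*p^3 + p^2 + 21*p - 18) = (p - 5)*(p - 3)*(p^3 - 2*p^2 - 5*p + 6) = (p - 5)*(p - 3)^2*(p^2 + p - 2) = (p - 5)*(p - 3)^2*(p - 1)*(p + 2)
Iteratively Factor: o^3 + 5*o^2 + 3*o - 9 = (o + 3)*(o^2 + 2*o - 3) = (o - 1)*(o + 3)*(o + 3)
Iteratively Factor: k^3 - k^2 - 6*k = (k + 2)*(k^2 - 3*k) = (k - 3)*(k + 2)*(k)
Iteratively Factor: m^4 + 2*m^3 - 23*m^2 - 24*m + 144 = (m - 3)*(m^3 + 5*m^2 - 8*m - 48) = (m - 3)*(m + 4)*(m^2 + m - 12) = (m - 3)^2*(m + 4)*(m + 4)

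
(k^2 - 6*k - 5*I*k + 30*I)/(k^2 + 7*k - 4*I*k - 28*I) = (k^2 - k*(6 + 5*I) + 30*I)/(k^2 + k*(7 - 4*I) - 28*I)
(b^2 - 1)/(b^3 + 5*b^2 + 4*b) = (b - 1)/(b*(b + 4))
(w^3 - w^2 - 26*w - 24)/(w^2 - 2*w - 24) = w + 1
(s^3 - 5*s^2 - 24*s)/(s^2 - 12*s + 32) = s*(s + 3)/(s - 4)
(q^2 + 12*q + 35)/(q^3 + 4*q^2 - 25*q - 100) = (q + 7)/(q^2 - q - 20)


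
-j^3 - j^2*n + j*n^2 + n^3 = (-j + n)*(j + n)^2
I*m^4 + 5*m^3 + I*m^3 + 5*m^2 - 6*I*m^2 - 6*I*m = m*(m - 3*I)*(m - 2*I)*(I*m + I)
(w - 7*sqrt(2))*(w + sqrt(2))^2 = w^3 - 5*sqrt(2)*w^2 - 26*w - 14*sqrt(2)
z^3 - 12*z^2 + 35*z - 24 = (z - 8)*(z - 3)*(z - 1)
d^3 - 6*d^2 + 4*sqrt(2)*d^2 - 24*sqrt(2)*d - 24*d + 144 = (d - 6)*(d - 2*sqrt(2))*(d + 6*sqrt(2))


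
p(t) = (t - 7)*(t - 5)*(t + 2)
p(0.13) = 71.26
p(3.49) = 29.10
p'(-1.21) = 39.59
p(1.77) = 63.69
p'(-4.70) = 171.27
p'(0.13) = 8.45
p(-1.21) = 40.28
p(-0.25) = 66.61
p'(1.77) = -15.00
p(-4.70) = -306.42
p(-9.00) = -1568.00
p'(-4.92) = 182.02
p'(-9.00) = 434.00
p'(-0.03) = 11.60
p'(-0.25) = 16.19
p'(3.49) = -22.26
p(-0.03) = 69.66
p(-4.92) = -345.28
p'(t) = (t - 7)*(t - 5) + (t - 7)*(t + 2) + (t - 5)*(t + 2)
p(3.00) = 40.00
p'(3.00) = -22.00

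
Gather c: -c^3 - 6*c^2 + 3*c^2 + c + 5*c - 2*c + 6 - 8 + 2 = -c^3 - 3*c^2 + 4*c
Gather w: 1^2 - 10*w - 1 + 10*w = 0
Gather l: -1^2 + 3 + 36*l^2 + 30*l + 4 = 36*l^2 + 30*l + 6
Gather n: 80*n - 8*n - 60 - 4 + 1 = 72*n - 63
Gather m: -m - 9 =-m - 9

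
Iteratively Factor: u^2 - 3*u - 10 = (u + 2)*(u - 5)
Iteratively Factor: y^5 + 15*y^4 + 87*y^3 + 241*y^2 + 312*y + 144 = (y + 4)*(y^4 + 11*y^3 + 43*y^2 + 69*y + 36) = (y + 3)*(y + 4)*(y^3 + 8*y^2 + 19*y + 12) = (y + 3)^2*(y + 4)*(y^2 + 5*y + 4) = (y + 3)^2*(y + 4)^2*(y + 1)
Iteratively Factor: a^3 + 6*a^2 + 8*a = (a + 4)*(a^2 + 2*a) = (a + 2)*(a + 4)*(a)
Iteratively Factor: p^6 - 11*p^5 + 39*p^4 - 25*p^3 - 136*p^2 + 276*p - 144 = (p - 4)*(p^5 - 7*p^4 + 11*p^3 + 19*p^2 - 60*p + 36) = (p - 4)*(p - 3)*(p^4 - 4*p^3 - p^2 + 16*p - 12) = (p - 4)*(p - 3)*(p + 2)*(p^3 - 6*p^2 + 11*p - 6) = (p - 4)*(p - 3)^2*(p + 2)*(p^2 - 3*p + 2) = (p - 4)*(p - 3)^2*(p - 2)*(p + 2)*(p - 1)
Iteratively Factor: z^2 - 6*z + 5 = (z - 1)*(z - 5)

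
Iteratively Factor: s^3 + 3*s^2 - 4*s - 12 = (s + 3)*(s^2 - 4) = (s - 2)*(s + 3)*(s + 2)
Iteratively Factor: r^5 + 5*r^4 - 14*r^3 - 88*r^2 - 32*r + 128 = (r - 4)*(r^4 + 9*r^3 + 22*r^2 - 32) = (r - 4)*(r + 4)*(r^3 + 5*r^2 + 2*r - 8) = (r - 4)*(r - 1)*(r + 4)*(r^2 + 6*r + 8) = (r - 4)*(r - 1)*(r + 4)^2*(r + 2)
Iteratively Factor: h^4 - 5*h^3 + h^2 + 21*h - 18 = (h - 3)*(h^3 - 2*h^2 - 5*h + 6) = (h - 3)*(h - 1)*(h^2 - h - 6) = (h - 3)^2*(h - 1)*(h + 2)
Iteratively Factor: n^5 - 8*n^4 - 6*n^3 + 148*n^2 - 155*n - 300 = (n + 4)*(n^4 - 12*n^3 + 42*n^2 - 20*n - 75) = (n + 1)*(n + 4)*(n^3 - 13*n^2 + 55*n - 75) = (n - 5)*(n + 1)*(n + 4)*(n^2 - 8*n + 15) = (n - 5)^2*(n + 1)*(n + 4)*(n - 3)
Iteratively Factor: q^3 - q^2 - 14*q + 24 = (q - 2)*(q^2 + q - 12) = (q - 3)*(q - 2)*(q + 4)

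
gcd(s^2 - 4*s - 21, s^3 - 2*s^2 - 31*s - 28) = s - 7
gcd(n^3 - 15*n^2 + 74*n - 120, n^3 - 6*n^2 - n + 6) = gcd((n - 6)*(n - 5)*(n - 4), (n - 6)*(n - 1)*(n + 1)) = n - 6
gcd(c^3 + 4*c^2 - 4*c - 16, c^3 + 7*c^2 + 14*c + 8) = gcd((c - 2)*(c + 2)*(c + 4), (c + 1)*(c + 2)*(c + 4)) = c^2 + 6*c + 8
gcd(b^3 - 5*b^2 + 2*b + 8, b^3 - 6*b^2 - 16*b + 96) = b - 4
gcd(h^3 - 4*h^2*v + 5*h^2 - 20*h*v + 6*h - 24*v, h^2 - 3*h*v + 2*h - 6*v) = h + 2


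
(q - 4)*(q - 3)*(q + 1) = q^3 - 6*q^2 + 5*q + 12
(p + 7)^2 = p^2 + 14*p + 49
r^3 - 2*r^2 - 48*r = r*(r - 8)*(r + 6)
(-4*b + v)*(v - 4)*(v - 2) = -4*b*v^2 + 24*b*v - 32*b + v^3 - 6*v^2 + 8*v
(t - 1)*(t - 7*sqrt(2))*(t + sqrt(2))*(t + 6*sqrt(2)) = t^4 - t^3 - 86*t^2 - 84*sqrt(2)*t + 86*t + 84*sqrt(2)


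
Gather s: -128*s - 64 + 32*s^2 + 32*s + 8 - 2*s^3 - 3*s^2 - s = -2*s^3 + 29*s^2 - 97*s - 56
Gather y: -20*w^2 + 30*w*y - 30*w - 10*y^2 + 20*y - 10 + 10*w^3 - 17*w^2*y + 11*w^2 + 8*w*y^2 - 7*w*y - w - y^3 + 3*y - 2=10*w^3 - 9*w^2 - 31*w - y^3 + y^2*(8*w - 10) + y*(-17*w^2 + 23*w + 23) - 12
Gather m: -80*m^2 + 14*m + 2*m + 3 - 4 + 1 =-80*m^2 + 16*m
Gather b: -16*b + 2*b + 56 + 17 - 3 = 70 - 14*b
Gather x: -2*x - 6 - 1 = -2*x - 7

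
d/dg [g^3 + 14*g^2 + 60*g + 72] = 3*g^2 + 28*g + 60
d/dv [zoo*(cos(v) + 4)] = zoo*sin(v)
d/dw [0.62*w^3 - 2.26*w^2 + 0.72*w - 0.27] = 1.86*w^2 - 4.52*w + 0.72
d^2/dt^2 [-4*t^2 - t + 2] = -8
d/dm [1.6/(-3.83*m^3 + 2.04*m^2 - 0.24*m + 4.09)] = (18.384*m^2 - 6.528*m + 0.384)/(3.83*m^3 - 2.04*m^2 + 0.24*m - 4.09)^2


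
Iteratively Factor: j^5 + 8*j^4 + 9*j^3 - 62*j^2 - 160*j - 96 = (j + 4)*(j^4 + 4*j^3 - 7*j^2 - 34*j - 24) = (j - 3)*(j + 4)*(j^3 + 7*j^2 + 14*j + 8) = (j - 3)*(j + 4)^2*(j^2 + 3*j + 2) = (j - 3)*(j + 2)*(j + 4)^2*(j + 1)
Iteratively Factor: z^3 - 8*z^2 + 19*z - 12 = (z - 3)*(z^2 - 5*z + 4) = (z - 3)*(z - 1)*(z - 4)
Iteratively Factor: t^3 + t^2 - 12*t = (t - 3)*(t^2 + 4*t) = (t - 3)*(t + 4)*(t)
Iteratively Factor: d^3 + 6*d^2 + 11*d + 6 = (d + 3)*(d^2 + 3*d + 2) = (d + 2)*(d + 3)*(d + 1)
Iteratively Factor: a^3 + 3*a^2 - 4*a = (a)*(a^2 + 3*a - 4) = a*(a + 4)*(a - 1)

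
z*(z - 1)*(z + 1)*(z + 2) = z^4 + 2*z^3 - z^2 - 2*z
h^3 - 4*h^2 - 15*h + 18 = (h - 6)*(h - 1)*(h + 3)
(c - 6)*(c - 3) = c^2 - 9*c + 18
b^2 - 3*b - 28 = (b - 7)*(b + 4)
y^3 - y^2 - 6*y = y*(y - 3)*(y + 2)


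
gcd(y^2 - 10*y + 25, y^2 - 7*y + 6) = 1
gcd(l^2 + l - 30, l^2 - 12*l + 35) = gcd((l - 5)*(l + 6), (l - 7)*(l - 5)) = l - 5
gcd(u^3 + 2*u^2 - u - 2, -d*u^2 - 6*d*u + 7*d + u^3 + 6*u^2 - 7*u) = u - 1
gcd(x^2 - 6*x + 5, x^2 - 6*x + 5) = x^2 - 6*x + 5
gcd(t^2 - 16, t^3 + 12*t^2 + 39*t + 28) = t + 4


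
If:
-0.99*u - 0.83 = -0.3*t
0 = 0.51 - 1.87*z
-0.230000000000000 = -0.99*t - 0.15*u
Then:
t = 0.34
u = -0.73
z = 0.27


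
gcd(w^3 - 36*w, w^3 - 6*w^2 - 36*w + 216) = w^2 - 36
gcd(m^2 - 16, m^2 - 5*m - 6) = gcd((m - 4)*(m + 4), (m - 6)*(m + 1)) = 1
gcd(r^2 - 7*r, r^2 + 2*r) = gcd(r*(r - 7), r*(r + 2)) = r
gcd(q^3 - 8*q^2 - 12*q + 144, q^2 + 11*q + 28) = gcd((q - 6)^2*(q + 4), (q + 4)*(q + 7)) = q + 4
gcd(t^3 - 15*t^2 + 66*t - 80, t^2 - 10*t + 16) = t^2 - 10*t + 16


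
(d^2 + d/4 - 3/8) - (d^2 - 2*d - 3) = 9*d/4 + 21/8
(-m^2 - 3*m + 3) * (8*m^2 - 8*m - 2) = -8*m^4 - 16*m^3 + 50*m^2 - 18*m - 6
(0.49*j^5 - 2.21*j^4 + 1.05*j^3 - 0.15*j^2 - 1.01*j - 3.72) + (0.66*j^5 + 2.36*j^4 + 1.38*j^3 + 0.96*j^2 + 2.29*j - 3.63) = 1.15*j^5 + 0.15*j^4 + 2.43*j^3 + 0.81*j^2 + 1.28*j - 7.35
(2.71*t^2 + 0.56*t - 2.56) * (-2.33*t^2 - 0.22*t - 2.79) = -6.3143*t^4 - 1.901*t^3 - 1.7193*t^2 - 0.9992*t + 7.1424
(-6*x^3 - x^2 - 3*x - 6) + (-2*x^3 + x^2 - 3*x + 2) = -8*x^3 - 6*x - 4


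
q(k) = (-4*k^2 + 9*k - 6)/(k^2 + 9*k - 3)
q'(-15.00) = -1.41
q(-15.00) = -11.97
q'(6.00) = -0.18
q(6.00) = -1.10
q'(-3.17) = -1.17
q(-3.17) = 3.48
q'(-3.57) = -1.35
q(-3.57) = 3.98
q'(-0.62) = -0.19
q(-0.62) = 1.60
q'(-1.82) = -0.73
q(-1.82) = 2.22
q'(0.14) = 10.53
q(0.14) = 2.80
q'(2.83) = -0.25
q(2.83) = -0.41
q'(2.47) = -0.25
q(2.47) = -0.32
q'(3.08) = -0.25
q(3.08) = -0.47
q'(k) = (9 - 8*k)/(k^2 + 9*k - 3) + (-2*k - 9)*(-4*k^2 + 9*k - 6)/(k^2 + 9*k - 3)^2 = 9*(-5*k^2 + 4*k + 3)/(k^4 + 18*k^3 + 75*k^2 - 54*k + 9)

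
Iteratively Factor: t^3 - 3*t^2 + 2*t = (t - 2)*(t^2 - t) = (t - 2)*(t - 1)*(t)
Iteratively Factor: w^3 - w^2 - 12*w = (w - 4)*(w^2 + 3*w) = (w - 4)*(w + 3)*(w)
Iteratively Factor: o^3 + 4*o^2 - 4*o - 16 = (o + 2)*(o^2 + 2*o - 8) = (o - 2)*(o + 2)*(o + 4)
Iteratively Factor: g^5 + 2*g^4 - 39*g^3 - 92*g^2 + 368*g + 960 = (g + 3)*(g^4 - g^3 - 36*g^2 + 16*g + 320) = (g - 4)*(g + 3)*(g^3 + 3*g^2 - 24*g - 80) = (g - 4)*(g + 3)*(g + 4)*(g^2 - g - 20) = (g - 5)*(g - 4)*(g + 3)*(g + 4)*(g + 4)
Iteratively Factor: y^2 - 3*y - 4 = (y - 4)*(y + 1)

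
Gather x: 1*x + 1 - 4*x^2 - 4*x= -4*x^2 - 3*x + 1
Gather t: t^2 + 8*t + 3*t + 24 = t^2 + 11*t + 24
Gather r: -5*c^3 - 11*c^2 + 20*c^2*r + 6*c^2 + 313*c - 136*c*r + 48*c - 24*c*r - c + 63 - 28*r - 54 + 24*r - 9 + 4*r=-5*c^3 - 5*c^2 + 360*c + r*(20*c^2 - 160*c)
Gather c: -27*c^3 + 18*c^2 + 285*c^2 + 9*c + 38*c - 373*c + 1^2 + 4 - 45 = -27*c^3 + 303*c^2 - 326*c - 40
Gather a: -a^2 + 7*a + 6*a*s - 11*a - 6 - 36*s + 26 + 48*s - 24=-a^2 + a*(6*s - 4) + 12*s - 4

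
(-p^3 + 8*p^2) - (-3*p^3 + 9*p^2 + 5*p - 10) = 2*p^3 - p^2 - 5*p + 10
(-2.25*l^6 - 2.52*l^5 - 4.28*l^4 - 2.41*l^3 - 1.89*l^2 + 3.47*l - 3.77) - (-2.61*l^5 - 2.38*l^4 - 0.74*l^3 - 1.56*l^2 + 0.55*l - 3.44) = -2.25*l^6 + 0.0899999999999999*l^5 - 1.9*l^4 - 1.67*l^3 - 0.33*l^2 + 2.92*l - 0.33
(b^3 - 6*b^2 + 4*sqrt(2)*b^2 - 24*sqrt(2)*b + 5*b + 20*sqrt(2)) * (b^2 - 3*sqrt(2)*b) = b^5 - 6*b^4 + sqrt(2)*b^4 - 19*b^3 - 6*sqrt(2)*b^3 + 5*sqrt(2)*b^2 + 144*b^2 - 120*b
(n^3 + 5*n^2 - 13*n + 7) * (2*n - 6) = 2*n^4 + 4*n^3 - 56*n^2 + 92*n - 42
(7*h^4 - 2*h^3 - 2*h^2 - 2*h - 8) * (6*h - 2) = 42*h^5 - 26*h^4 - 8*h^3 - 8*h^2 - 44*h + 16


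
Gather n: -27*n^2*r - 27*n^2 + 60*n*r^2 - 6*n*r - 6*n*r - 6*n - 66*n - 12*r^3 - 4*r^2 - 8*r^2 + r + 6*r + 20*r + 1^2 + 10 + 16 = n^2*(-27*r - 27) + n*(60*r^2 - 12*r - 72) - 12*r^3 - 12*r^2 + 27*r + 27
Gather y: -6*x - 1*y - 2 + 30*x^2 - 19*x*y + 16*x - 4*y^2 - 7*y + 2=30*x^2 + 10*x - 4*y^2 + y*(-19*x - 8)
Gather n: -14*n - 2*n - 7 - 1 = -16*n - 8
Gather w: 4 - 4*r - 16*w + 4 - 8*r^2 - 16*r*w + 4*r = -8*r^2 + w*(-16*r - 16) + 8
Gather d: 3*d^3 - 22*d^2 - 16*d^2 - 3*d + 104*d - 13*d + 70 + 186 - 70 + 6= 3*d^3 - 38*d^2 + 88*d + 192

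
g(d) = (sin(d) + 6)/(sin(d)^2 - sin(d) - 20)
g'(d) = (-2*sin(d)*cos(d) + cos(d))*(sin(d) + 6)/(sin(d)^2 - sin(d) - 20)^2 + cos(d)/(sin(d)^2 - sin(d) - 20)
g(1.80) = -0.35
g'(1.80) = 0.02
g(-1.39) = -0.28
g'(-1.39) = -0.00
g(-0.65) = -0.28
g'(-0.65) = -0.02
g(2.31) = -0.33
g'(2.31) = 0.04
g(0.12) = -0.30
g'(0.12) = -0.04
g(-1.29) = -0.28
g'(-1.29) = -0.00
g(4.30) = -0.28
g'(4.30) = 0.00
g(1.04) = -0.34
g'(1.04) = -0.03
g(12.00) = -0.28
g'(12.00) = -0.02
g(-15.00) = -0.28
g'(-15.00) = 0.01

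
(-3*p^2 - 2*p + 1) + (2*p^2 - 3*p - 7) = -p^2 - 5*p - 6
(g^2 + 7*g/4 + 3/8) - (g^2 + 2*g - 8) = 67/8 - g/4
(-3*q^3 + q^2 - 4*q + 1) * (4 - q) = 3*q^4 - 13*q^3 + 8*q^2 - 17*q + 4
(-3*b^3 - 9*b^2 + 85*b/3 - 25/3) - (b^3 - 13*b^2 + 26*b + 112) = -4*b^3 + 4*b^2 + 7*b/3 - 361/3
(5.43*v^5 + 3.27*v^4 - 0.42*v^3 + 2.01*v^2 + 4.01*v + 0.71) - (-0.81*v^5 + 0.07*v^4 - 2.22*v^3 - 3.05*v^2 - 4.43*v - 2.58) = 6.24*v^5 + 3.2*v^4 + 1.8*v^3 + 5.06*v^2 + 8.44*v + 3.29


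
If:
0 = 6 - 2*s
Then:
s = 3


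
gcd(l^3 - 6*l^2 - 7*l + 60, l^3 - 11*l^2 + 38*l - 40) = l^2 - 9*l + 20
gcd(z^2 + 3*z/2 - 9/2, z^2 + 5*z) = 1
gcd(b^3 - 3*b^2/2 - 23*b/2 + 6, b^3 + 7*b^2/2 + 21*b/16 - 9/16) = b + 3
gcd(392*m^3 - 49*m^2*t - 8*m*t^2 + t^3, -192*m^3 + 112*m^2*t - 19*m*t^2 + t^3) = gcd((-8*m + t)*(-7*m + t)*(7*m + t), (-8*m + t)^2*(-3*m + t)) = -8*m + t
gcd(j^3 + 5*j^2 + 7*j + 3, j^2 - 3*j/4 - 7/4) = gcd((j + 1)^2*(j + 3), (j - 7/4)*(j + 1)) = j + 1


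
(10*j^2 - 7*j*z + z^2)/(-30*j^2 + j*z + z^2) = (-2*j + z)/(6*j + z)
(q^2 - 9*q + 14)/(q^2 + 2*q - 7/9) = 9*(q^2 - 9*q + 14)/(9*q^2 + 18*q - 7)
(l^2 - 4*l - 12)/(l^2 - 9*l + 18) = (l + 2)/(l - 3)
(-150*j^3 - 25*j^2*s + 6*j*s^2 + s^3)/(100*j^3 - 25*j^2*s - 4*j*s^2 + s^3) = (6*j + s)/(-4*j + s)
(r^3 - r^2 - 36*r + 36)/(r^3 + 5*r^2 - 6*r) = (r - 6)/r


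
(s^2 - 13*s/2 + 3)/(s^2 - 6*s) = (s - 1/2)/s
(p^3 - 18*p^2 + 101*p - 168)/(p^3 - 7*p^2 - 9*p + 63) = (p - 8)/(p + 3)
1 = 1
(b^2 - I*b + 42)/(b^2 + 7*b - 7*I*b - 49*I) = (b + 6*I)/(b + 7)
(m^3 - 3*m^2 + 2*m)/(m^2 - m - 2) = m*(m - 1)/(m + 1)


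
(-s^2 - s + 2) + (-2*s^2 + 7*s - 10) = -3*s^2 + 6*s - 8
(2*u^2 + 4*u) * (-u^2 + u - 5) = -2*u^4 - 2*u^3 - 6*u^2 - 20*u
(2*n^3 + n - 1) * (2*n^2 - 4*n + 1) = 4*n^5 - 8*n^4 + 4*n^3 - 6*n^2 + 5*n - 1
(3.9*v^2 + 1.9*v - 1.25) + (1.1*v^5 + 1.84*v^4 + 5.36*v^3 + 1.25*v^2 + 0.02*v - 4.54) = 1.1*v^5 + 1.84*v^4 + 5.36*v^3 + 5.15*v^2 + 1.92*v - 5.79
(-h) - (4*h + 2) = -5*h - 2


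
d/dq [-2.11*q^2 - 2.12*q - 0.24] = -4.22*q - 2.12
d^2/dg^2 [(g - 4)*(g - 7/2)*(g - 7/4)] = 6*g - 37/2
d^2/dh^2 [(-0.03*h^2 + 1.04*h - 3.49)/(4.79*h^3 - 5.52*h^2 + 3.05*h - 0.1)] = (-1.376646*h^6 + 143.171184*h^5 - 1123.25979*h^4 + 1508.233604*h^3 - 937.895826*h^2 + 339.0711*h - 60.44469)/(109.902239*h^9 - 379.954296*h^8 + 647.798163*h^7 - 658.946478*h^6 + 428.345565*h^5 - 171.95622*h^4 + 38.617925*h^3 - 2.95635*h^2 + 0.0915*h - 0.001)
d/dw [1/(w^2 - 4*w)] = 2*(2 - w)/(w^2*(w - 4)^2)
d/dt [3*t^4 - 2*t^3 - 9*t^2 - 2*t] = 12*t^3 - 6*t^2 - 18*t - 2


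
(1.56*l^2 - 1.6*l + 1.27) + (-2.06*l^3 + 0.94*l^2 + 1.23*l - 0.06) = -2.06*l^3 + 2.5*l^2 - 0.37*l + 1.21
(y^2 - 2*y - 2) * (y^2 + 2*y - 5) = y^4 - 11*y^2 + 6*y + 10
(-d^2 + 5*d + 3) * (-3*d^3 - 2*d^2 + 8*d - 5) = 3*d^5 - 13*d^4 - 27*d^3 + 39*d^2 - d - 15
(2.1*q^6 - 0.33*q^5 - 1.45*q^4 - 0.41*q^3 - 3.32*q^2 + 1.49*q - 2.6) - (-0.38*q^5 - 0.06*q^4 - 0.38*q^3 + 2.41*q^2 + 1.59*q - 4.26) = 2.1*q^6 + 0.05*q^5 - 1.39*q^4 - 0.03*q^3 - 5.73*q^2 - 0.1*q + 1.66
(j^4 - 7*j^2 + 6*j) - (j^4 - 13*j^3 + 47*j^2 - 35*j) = 13*j^3 - 54*j^2 + 41*j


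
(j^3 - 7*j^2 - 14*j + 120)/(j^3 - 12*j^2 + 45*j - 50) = (j^2 - 2*j - 24)/(j^2 - 7*j + 10)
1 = 1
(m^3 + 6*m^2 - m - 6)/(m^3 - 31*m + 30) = (m + 1)/(m - 5)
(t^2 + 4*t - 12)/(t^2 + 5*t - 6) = (t - 2)/(t - 1)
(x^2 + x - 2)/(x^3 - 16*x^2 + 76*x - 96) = (x^2 + x - 2)/(x^3 - 16*x^2 + 76*x - 96)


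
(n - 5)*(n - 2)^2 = n^3 - 9*n^2 + 24*n - 20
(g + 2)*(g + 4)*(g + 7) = g^3 + 13*g^2 + 50*g + 56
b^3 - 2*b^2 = b^2*(b - 2)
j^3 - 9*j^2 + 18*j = j*(j - 6)*(j - 3)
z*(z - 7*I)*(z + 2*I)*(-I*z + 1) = -I*z^4 - 4*z^3 - 19*I*z^2 + 14*z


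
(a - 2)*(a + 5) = a^2 + 3*a - 10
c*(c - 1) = c^2 - c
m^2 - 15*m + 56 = (m - 8)*(m - 7)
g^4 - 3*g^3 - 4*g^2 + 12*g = g*(g - 3)*(g - 2)*(g + 2)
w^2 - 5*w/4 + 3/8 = (w - 3/4)*(w - 1/2)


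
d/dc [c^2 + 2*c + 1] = 2*c + 2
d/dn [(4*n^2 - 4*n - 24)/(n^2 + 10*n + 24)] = 4*(11*n^2 + 60*n + 36)/(n^4 + 20*n^3 + 148*n^2 + 480*n + 576)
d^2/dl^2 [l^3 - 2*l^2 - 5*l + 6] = 6*l - 4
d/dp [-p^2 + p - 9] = 1 - 2*p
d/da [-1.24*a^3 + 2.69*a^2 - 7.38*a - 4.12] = -3.72*a^2 + 5.38*a - 7.38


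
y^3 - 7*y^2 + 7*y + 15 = (y - 5)*(y - 3)*(y + 1)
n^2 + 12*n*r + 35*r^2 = (n + 5*r)*(n + 7*r)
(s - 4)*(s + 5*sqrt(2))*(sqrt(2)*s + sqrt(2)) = sqrt(2)*s^3 - 3*sqrt(2)*s^2 + 10*s^2 - 30*s - 4*sqrt(2)*s - 40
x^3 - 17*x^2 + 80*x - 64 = (x - 8)^2*(x - 1)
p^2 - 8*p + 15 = (p - 5)*(p - 3)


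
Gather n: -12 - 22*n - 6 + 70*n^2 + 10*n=70*n^2 - 12*n - 18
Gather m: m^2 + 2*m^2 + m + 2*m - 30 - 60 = 3*m^2 + 3*m - 90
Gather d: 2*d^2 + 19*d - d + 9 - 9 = 2*d^2 + 18*d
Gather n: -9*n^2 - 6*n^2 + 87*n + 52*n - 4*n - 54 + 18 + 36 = -15*n^2 + 135*n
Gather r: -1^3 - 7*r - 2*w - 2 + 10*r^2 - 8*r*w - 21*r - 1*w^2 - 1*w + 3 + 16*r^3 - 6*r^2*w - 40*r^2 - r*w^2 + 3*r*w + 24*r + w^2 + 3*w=16*r^3 + r^2*(-6*w - 30) + r*(-w^2 - 5*w - 4)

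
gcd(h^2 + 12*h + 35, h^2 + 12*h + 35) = h^2 + 12*h + 35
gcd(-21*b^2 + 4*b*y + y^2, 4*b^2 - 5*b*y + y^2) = 1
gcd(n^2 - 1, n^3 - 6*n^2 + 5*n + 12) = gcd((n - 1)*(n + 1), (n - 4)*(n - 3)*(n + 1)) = n + 1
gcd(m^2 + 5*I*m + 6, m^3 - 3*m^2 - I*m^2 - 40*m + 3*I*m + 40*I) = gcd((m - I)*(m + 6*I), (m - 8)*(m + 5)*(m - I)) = m - I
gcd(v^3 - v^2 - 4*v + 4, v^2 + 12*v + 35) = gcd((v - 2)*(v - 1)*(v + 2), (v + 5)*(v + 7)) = 1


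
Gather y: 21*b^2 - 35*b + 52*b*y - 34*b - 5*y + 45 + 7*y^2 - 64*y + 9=21*b^2 - 69*b + 7*y^2 + y*(52*b - 69) + 54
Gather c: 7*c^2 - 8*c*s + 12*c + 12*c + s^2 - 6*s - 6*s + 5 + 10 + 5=7*c^2 + c*(24 - 8*s) + s^2 - 12*s + 20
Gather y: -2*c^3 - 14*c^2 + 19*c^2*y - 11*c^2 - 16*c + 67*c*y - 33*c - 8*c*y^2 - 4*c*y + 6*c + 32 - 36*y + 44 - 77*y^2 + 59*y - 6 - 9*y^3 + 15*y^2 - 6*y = -2*c^3 - 25*c^2 - 43*c - 9*y^3 + y^2*(-8*c - 62) + y*(19*c^2 + 63*c + 17) + 70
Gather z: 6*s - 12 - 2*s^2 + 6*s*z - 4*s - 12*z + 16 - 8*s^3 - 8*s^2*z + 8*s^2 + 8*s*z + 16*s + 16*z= -8*s^3 + 6*s^2 + 18*s + z*(-8*s^2 + 14*s + 4) + 4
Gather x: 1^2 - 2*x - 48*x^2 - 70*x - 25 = -48*x^2 - 72*x - 24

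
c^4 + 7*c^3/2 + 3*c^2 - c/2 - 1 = (c - 1/2)*(c + 1)^2*(c + 2)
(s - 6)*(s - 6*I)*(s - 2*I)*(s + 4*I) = s^4 - 6*s^3 - 4*I*s^3 + 20*s^2 + 24*I*s^2 - 120*s - 48*I*s + 288*I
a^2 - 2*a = a*(a - 2)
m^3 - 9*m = m*(m - 3)*(m + 3)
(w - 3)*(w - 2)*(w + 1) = w^3 - 4*w^2 + w + 6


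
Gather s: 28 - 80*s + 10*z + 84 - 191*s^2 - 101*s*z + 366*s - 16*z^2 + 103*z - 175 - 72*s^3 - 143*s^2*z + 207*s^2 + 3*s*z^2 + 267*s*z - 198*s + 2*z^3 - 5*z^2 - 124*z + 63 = -72*s^3 + s^2*(16 - 143*z) + s*(3*z^2 + 166*z + 88) + 2*z^3 - 21*z^2 - 11*z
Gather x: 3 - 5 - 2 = -4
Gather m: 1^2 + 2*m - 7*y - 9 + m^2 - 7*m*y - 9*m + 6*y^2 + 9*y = m^2 + m*(-7*y - 7) + 6*y^2 + 2*y - 8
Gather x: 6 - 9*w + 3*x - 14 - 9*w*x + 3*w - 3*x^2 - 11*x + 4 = -6*w - 3*x^2 + x*(-9*w - 8) - 4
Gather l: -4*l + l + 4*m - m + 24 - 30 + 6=-3*l + 3*m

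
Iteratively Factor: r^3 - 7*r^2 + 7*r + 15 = (r - 3)*(r^2 - 4*r - 5) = (r - 5)*(r - 3)*(r + 1)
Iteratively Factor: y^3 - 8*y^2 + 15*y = (y - 3)*(y^2 - 5*y) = (y - 5)*(y - 3)*(y)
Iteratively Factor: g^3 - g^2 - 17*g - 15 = (g + 3)*(g^2 - 4*g - 5) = (g - 5)*(g + 3)*(g + 1)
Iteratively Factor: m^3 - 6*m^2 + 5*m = (m - 1)*(m^2 - 5*m) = m*(m - 1)*(m - 5)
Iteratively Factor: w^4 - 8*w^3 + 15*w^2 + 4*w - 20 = (w + 1)*(w^3 - 9*w^2 + 24*w - 20) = (w - 2)*(w + 1)*(w^2 - 7*w + 10) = (w - 5)*(w - 2)*(w + 1)*(w - 2)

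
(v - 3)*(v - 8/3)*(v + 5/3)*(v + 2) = v^4 - 2*v^3 - 85*v^2/9 + 94*v/9 + 80/3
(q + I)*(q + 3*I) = q^2 + 4*I*q - 3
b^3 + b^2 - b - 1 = (b - 1)*(b + 1)^2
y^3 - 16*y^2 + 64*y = y*(y - 8)^2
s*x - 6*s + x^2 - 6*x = (s + x)*(x - 6)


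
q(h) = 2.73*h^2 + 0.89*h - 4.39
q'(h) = 5.46*h + 0.89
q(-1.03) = -2.41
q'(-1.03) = -4.73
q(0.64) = -2.70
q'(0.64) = 4.38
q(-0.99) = -2.60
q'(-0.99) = -4.52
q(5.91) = 96.22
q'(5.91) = 33.16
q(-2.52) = 10.70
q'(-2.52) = -12.87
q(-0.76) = -3.49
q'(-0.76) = -3.26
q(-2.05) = 5.26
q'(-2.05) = -10.30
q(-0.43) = -4.27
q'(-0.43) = -1.46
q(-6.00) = 88.55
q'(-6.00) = -31.87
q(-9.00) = 208.73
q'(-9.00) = -48.25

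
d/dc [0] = 0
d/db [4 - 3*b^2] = -6*b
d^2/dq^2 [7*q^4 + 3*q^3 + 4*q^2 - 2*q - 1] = 84*q^2 + 18*q + 8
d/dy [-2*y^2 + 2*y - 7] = 2 - 4*y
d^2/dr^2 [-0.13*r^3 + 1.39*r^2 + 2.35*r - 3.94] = 2.78 - 0.78*r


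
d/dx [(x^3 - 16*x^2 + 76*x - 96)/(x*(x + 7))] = (x^4 + 14*x^3 - 188*x^2 + 192*x + 672)/(x^2*(x^2 + 14*x + 49))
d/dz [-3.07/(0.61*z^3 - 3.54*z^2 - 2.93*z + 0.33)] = (5.6181*z^2 - 21.7356*z - 8.9951)/(0.61*z^3 - 3.54*z^2 - 2.93*z + 0.33)^2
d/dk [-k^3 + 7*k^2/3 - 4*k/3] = -3*k^2 + 14*k/3 - 4/3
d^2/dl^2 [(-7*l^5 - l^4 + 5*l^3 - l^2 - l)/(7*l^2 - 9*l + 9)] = 2*(-1029*l^7 + 3479*l^6 - 7182*l^5 + 8073*l^4 - 5044*l^3 - 1512*l^2 + 1404*l - 162)/(343*l^6 - 1323*l^5 + 3024*l^4 - 4131*l^3 + 3888*l^2 - 2187*l + 729)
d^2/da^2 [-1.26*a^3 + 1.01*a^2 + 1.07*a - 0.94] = 2.02 - 7.56*a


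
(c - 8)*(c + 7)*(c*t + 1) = c^3*t - c^2*t + c^2 - 56*c*t - c - 56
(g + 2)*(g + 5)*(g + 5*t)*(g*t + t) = g^4*t + 5*g^3*t^2 + 8*g^3*t + 40*g^2*t^2 + 17*g^2*t + 85*g*t^2 + 10*g*t + 50*t^2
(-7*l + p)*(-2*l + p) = 14*l^2 - 9*l*p + p^2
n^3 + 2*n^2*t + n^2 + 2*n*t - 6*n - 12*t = (n - 2)*(n + 3)*(n + 2*t)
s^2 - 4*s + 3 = (s - 3)*(s - 1)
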